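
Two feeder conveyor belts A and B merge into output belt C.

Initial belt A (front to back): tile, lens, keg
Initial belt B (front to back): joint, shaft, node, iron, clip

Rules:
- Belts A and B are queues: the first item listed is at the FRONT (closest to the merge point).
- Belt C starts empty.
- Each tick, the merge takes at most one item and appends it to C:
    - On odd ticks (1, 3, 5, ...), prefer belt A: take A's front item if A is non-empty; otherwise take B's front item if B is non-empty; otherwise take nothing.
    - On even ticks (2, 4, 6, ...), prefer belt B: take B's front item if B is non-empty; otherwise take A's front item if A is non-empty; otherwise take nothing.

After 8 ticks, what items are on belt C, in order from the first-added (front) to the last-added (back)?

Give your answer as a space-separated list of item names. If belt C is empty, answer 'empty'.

Tick 1: prefer A, take tile from A; A=[lens,keg] B=[joint,shaft,node,iron,clip] C=[tile]
Tick 2: prefer B, take joint from B; A=[lens,keg] B=[shaft,node,iron,clip] C=[tile,joint]
Tick 3: prefer A, take lens from A; A=[keg] B=[shaft,node,iron,clip] C=[tile,joint,lens]
Tick 4: prefer B, take shaft from B; A=[keg] B=[node,iron,clip] C=[tile,joint,lens,shaft]
Tick 5: prefer A, take keg from A; A=[-] B=[node,iron,clip] C=[tile,joint,lens,shaft,keg]
Tick 6: prefer B, take node from B; A=[-] B=[iron,clip] C=[tile,joint,lens,shaft,keg,node]
Tick 7: prefer A, take iron from B; A=[-] B=[clip] C=[tile,joint,lens,shaft,keg,node,iron]
Tick 8: prefer B, take clip from B; A=[-] B=[-] C=[tile,joint,lens,shaft,keg,node,iron,clip]

Answer: tile joint lens shaft keg node iron clip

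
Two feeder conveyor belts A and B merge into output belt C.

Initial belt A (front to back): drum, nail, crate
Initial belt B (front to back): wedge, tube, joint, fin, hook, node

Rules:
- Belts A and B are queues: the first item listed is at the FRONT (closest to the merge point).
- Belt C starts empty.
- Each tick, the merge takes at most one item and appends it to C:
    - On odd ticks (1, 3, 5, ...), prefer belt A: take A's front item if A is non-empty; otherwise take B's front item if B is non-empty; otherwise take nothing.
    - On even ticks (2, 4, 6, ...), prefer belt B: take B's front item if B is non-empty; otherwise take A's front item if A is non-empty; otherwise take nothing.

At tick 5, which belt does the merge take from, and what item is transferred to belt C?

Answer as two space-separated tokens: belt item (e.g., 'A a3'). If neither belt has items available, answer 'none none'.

Tick 1: prefer A, take drum from A; A=[nail,crate] B=[wedge,tube,joint,fin,hook,node] C=[drum]
Tick 2: prefer B, take wedge from B; A=[nail,crate] B=[tube,joint,fin,hook,node] C=[drum,wedge]
Tick 3: prefer A, take nail from A; A=[crate] B=[tube,joint,fin,hook,node] C=[drum,wedge,nail]
Tick 4: prefer B, take tube from B; A=[crate] B=[joint,fin,hook,node] C=[drum,wedge,nail,tube]
Tick 5: prefer A, take crate from A; A=[-] B=[joint,fin,hook,node] C=[drum,wedge,nail,tube,crate]

Answer: A crate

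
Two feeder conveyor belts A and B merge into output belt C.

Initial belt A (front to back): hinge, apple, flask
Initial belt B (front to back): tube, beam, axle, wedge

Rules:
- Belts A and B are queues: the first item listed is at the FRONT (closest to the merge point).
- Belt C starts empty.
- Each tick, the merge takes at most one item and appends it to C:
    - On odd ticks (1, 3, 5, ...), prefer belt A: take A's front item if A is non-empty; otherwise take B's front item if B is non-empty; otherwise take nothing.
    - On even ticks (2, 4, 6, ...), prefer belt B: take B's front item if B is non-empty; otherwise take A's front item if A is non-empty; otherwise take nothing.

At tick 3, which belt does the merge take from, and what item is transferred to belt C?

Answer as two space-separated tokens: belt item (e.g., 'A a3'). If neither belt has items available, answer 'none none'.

Tick 1: prefer A, take hinge from A; A=[apple,flask] B=[tube,beam,axle,wedge] C=[hinge]
Tick 2: prefer B, take tube from B; A=[apple,flask] B=[beam,axle,wedge] C=[hinge,tube]
Tick 3: prefer A, take apple from A; A=[flask] B=[beam,axle,wedge] C=[hinge,tube,apple]

Answer: A apple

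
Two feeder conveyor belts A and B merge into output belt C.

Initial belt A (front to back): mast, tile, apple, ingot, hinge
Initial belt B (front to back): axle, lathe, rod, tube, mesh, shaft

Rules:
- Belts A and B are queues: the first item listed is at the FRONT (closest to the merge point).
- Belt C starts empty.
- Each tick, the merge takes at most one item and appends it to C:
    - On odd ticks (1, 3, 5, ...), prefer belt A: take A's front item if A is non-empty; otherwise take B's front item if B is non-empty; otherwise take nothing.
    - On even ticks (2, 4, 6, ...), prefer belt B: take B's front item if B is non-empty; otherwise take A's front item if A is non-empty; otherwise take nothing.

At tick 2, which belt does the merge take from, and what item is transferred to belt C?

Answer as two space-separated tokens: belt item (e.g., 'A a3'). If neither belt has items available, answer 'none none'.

Answer: B axle

Derivation:
Tick 1: prefer A, take mast from A; A=[tile,apple,ingot,hinge] B=[axle,lathe,rod,tube,mesh,shaft] C=[mast]
Tick 2: prefer B, take axle from B; A=[tile,apple,ingot,hinge] B=[lathe,rod,tube,mesh,shaft] C=[mast,axle]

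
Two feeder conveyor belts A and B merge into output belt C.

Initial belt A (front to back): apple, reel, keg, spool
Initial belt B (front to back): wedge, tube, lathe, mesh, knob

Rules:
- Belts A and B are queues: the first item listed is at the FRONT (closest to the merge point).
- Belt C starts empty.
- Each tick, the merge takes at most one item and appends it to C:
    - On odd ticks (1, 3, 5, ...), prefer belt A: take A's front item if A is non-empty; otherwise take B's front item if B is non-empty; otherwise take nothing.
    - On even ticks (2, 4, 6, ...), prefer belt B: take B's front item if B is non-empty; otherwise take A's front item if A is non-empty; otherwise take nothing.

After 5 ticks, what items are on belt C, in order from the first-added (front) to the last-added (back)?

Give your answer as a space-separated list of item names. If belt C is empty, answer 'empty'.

Answer: apple wedge reel tube keg

Derivation:
Tick 1: prefer A, take apple from A; A=[reel,keg,spool] B=[wedge,tube,lathe,mesh,knob] C=[apple]
Tick 2: prefer B, take wedge from B; A=[reel,keg,spool] B=[tube,lathe,mesh,knob] C=[apple,wedge]
Tick 3: prefer A, take reel from A; A=[keg,spool] B=[tube,lathe,mesh,knob] C=[apple,wedge,reel]
Tick 4: prefer B, take tube from B; A=[keg,spool] B=[lathe,mesh,knob] C=[apple,wedge,reel,tube]
Tick 5: prefer A, take keg from A; A=[spool] B=[lathe,mesh,knob] C=[apple,wedge,reel,tube,keg]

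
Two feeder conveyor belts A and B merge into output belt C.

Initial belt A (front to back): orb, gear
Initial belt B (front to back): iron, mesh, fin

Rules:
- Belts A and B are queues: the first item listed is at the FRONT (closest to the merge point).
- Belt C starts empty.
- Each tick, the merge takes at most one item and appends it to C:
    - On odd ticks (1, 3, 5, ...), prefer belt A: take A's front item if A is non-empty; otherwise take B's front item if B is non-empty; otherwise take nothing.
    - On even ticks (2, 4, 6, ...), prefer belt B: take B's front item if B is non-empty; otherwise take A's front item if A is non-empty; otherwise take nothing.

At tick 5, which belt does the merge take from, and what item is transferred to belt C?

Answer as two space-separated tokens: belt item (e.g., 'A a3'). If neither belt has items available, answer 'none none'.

Tick 1: prefer A, take orb from A; A=[gear] B=[iron,mesh,fin] C=[orb]
Tick 2: prefer B, take iron from B; A=[gear] B=[mesh,fin] C=[orb,iron]
Tick 3: prefer A, take gear from A; A=[-] B=[mesh,fin] C=[orb,iron,gear]
Tick 4: prefer B, take mesh from B; A=[-] B=[fin] C=[orb,iron,gear,mesh]
Tick 5: prefer A, take fin from B; A=[-] B=[-] C=[orb,iron,gear,mesh,fin]

Answer: B fin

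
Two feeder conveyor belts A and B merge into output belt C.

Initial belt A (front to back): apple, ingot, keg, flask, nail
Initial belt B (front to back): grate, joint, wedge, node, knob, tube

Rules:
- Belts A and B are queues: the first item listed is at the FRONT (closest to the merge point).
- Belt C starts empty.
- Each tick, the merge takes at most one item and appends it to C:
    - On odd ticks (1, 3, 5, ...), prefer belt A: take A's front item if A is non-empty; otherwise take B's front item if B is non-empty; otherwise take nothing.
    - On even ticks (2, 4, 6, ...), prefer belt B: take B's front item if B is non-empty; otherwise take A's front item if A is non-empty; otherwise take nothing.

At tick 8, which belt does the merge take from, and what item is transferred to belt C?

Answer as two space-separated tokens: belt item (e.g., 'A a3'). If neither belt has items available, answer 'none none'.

Answer: B node

Derivation:
Tick 1: prefer A, take apple from A; A=[ingot,keg,flask,nail] B=[grate,joint,wedge,node,knob,tube] C=[apple]
Tick 2: prefer B, take grate from B; A=[ingot,keg,flask,nail] B=[joint,wedge,node,knob,tube] C=[apple,grate]
Tick 3: prefer A, take ingot from A; A=[keg,flask,nail] B=[joint,wedge,node,knob,tube] C=[apple,grate,ingot]
Tick 4: prefer B, take joint from B; A=[keg,flask,nail] B=[wedge,node,knob,tube] C=[apple,grate,ingot,joint]
Tick 5: prefer A, take keg from A; A=[flask,nail] B=[wedge,node,knob,tube] C=[apple,grate,ingot,joint,keg]
Tick 6: prefer B, take wedge from B; A=[flask,nail] B=[node,knob,tube] C=[apple,grate,ingot,joint,keg,wedge]
Tick 7: prefer A, take flask from A; A=[nail] B=[node,knob,tube] C=[apple,grate,ingot,joint,keg,wedge,flask]
Tick 8: prefer B, take node from B; A=[nail] B=[knob,tube] C=[apple,grate,ingot,joint,keg,wedge,flask,node]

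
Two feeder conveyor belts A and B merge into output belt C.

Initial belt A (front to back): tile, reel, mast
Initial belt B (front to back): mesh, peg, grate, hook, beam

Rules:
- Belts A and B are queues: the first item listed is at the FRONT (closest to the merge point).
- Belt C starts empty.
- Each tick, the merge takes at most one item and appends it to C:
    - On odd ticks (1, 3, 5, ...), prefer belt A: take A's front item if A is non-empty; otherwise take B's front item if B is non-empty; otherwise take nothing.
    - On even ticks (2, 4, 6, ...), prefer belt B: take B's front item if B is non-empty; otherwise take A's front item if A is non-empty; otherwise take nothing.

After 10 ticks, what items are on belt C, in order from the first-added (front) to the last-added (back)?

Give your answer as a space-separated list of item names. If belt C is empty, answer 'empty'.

Answer: tile mesh reel peg mast grate hook beam

Derivation:
Tick 1: prefer A, take tile from A; A=[reel,mast] B=[mesh,peg,grate,hook,beam] C=[tile]
Tick 2: prefer B, take mesh from B; A=[reel,mast] B=[peg,grate,hook,beam] C=[tile,mesh]
Tick 3: prefer A, take reel from A; A=[mast] B=[peg,grate,hook,beam] C=[tile,mesh,reel]
Tick 4: prefer B, take peg from B; A=[mast] B=[grate,hook,beam] C=[tile,mesh,reel,peg]
Tick 5: prefer A, take mast from A; A=[-] B=[grate,hook,beam] C=[tile,mesh,reel,peg,mast]
Tick 6: prefer B, take grate from B; A=[-] B=[hook,beam] C=[tile,mesh,reel,peg,mast,grate]
Tick 7: prefer A, take hook from B; A=[-] B=[beam] C=[tile,mesh,reel,peg,mast,grate,hook]
Tick 8: prefer B, take beam from B; A=[-] B=[-] C=[tile,mesh,reel,peg,mast,grate,hook,beam]
Tick 9: prefer A, both empty, nothing taken; A=[-] B=[-] C=[tile,mesh,reel,peg,mast,grate,hook,beam]
Tick 10: prefer B, both empty, nothing taken; A=[-] B=[-] C=[tile,mesh,reel,peg,mast,grate,hook,beam]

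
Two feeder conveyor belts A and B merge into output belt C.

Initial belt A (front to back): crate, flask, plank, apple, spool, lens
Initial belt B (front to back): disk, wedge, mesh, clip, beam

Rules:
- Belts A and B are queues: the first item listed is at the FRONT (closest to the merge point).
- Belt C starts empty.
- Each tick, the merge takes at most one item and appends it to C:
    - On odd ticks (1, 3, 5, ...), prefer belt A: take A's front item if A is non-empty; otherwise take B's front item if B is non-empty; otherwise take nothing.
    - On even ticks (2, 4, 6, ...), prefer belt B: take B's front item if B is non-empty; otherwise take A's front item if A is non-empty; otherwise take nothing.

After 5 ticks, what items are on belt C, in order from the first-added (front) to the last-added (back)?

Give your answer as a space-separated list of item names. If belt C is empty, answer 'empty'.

Answer: crate disk flask wedge plank

Derivation:
Tick 1: prefer A, take crate from A; A=[flask,plank,apple,spool,lens] B=[disk,wedge,mesh,clip,beam] C=[crate]
Tick 2: prefer B, take disk from B; A=[flask,plank,apple,spool,lens] B=[wedge,mesh,clip,beam] C=[crate,disk]
Tick 3: prefer A, take flask from A; A=[plank,apple,spool,lens] B=[wedge,mesh,clip,beam] C=[crate,disk,flask]
Tick 4: prefer B, take wedge from B; A=[plank,apple,spool,lens] B=[mesh,clip,beam] C=[crate,disk,flask,wedge]
Tick 5: prefer A, take plank from A; A=[apple,spool,lens] B=[mesh,clip,beam] C=[crate,disk,flask,wedge,plank]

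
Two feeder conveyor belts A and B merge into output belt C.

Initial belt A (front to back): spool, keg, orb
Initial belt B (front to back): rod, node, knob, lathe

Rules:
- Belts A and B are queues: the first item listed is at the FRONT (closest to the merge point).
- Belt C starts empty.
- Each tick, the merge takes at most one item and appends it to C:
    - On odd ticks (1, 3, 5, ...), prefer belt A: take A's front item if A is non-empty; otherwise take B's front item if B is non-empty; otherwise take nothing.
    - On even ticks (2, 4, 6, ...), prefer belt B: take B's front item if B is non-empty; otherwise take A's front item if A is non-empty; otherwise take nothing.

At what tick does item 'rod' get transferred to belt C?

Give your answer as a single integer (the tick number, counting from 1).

Tick 1: prefer A, take spool from A; A=[keg,orb] B=[rod,node,knob,lathe] C=[spool]
Tick 2: prefer B, take rod from B; A=[keg,orb] B=[node,knob,lathe] C=[spool,rod]

Answer: 2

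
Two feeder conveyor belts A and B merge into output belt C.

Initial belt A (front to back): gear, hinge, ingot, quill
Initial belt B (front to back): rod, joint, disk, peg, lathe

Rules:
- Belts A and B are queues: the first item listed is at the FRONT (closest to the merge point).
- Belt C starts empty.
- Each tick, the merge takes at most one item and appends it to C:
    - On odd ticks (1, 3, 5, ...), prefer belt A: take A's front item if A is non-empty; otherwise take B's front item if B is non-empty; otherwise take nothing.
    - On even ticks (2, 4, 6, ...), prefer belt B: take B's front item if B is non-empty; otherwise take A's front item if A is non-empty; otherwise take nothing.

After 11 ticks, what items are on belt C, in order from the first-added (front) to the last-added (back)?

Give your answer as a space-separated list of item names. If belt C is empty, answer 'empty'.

Tick 1: prefer A, take gear from A; A=[hinge,ingot,quill] B=[rod,joint,disk,peg,lathe] C=[gear]
Tick 2: prefer B, take rod from B; A=[hinge,ingot,quill] B=[joint,disk,peg,lathe] C=[gear,rod]
Tick 3: prefer A, take hinge from A; A=[ingot,quill] B=[joint,disk,peg,lathe] C=[gear,rod,hinge]
Tick 4: prefer B, take joint from B; A=[ingot,quill] B=[disk,peg,lathe] C=[gear,rod,hinge,joint]
Tick 5: prefer A, take ingot from A; A=[quill] B=[disk,peg,lathe] C=[gear,rod,hinge,joint,ingot]
Tick 6: prefer B, take disk from B; A=[quill] B=[peg,lathe] C=[gear,rod,hinge,joint,ingot,disk]
Tick 7: prefer A, take quill from A; A=[-] B=[peg,lathe] C=[gear,rod,hinge,joint,ingot,disk,quill]
Tick 8: prefer B, take peg from B; A=[-] B=[lathe] C=[gear,rod,hinge,joint,ingot,disk,quill,peg]
Tick 9: prefer A, take lathe from B; A=[-] B=[-] C=[gear,rod,hinge,joint,ingot,disk,quill,peg,lathe]
Tick 10: prefer B, both empty, nothing taken; A=[-] B=[-] C=[gear,rod,hinge,joint,ingot,disk,quill,peg,lathe]
Tick 11: prefer A, both empty, nothing taken; A=[-] B=[-] C=[gear,rod,hinge,joint,ingot,disk,quill,peg,lathe]

Answer: gear rod hinge joint ingot disk quill peg lathe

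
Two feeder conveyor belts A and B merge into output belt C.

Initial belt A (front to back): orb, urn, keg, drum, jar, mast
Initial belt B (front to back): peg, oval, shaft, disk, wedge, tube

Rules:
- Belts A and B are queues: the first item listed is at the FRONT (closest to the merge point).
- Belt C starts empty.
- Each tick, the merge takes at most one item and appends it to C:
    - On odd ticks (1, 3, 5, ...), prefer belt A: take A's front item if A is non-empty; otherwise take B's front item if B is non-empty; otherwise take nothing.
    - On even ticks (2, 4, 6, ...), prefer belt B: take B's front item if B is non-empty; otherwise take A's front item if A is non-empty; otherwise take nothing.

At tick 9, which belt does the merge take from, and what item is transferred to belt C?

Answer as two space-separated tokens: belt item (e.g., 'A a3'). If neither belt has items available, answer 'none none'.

Tick 1: prefer A, take orb from A; A=[urn,keg,drum,jar,mast] B=[peg,oval,shaft,disk,wedge,tube] C=[orb]
Tick 2: prefer B, take peg from B; A=[urn,keg,drum,jar,mast] B=[oval,shaft,disk,wedge,tube] C=[orb,peg]
Tick 3: prefer A, take urn from A; A=[keg,drum,jar,mast] B=[oval,shaft,disk,wedge,tube] C=[orb,peg,urn]
Tick 4: prefer B, take oval from B; A=[keg,drum,jar,mast] B=[shaft,disk,wedge,tube] C=[orb,peg,urn,oval]
Tick 5: prefer A, take keg from A; A=[drum,jar,mast] B=[shaft,disk,wedge,tube] C=[orb,peg,urn,oval,keg]
Tick 6: prefer B, take shaft from B; A=[drum,jar,mast] B=[disk,wedge,tube] C=[orb,peg,urn,oval,keg,shaft]
Tick 7: prefer A, take drum from A; A=[jar,mast] B=[disk,wedge,tube] C=[orb,peg,urn,oval,keg,shaft,drum]
Tick 8: prefer B, take disk from B; A=[jar,mast] B=[wedge,tube] C=[orb,peg,urn,oval,keg,shaft,drum,disk]
Tick 9: prefer A, take jar from A; A=[mast] B=[wedge,tube] C=[orb,peg,urn,oval,keg,shaft,drum,disk,jar]

Answer: A jar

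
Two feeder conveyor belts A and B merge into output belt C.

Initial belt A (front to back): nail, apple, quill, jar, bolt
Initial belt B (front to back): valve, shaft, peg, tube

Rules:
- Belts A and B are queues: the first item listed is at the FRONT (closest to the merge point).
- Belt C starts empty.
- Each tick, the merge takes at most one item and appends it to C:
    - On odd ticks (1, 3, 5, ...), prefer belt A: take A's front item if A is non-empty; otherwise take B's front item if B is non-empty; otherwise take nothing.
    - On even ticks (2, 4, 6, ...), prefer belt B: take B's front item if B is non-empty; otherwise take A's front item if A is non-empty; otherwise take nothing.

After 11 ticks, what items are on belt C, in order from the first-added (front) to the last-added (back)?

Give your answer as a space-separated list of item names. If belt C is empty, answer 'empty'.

Answer: nail valve apple shaft quill peg jar tube bolt

Derivation:
Tick 1: prefer A, take nail from A; A=[apple,quill,jar,bolt] B=[valve,shaft,peg,tube] C=[nail]
Tick 2: prefer B, take valve from B; A=[apple,quill,jar,bolt] B=[shaft,peg,tube] C=[nail,valve]
Tick 3: prefer A, take apple from A; A=[quill,jar,bolt] B=[shaft,peg,tube] C=[nail,valve,apple]
Tick 4: prefer B, take shaft from B; A=[quill,jar,bolt] B=[peg,tube] C=[nail,valve,apple,shaft]
Tick 5: prefer A, take quill from A; A=[jar,bolt] B=[peg,tube] C=[nail,valve,apple,shaft,quill]
Tick 6: prefer B, take peg from B; A=[jar,bolt] B=[tube] C=[nail,valve,apple,shaft,quill,peg]
Tick 7: prefer A, take jar from A; A=[bolt] B=[tube] C=[nail,valve,apple,shaft,quill,peg,jar]
Tick 8: prefer B, take tube from B; A=[bolt] B=[-] C=[nail,valve,apple,shaft,quill,peg,jar,tube]
Tick 9: prefer A, take bolt from A; A=[-] B=[-] C=[nail,valve,apple,shaft,quill,peg,jar,tube,bolt]
Tick 10: prefer B, both empty, nothing taken; A=[-] B=[-] C=[nail,valve,apple,shaft,quill,peg,jar,tube,bolt]
Tick 11: prefer A, both empty, nothing taken; A=[-] B=[-] C=[nail,valve,apple,shaft,quill,peg,jar,tube,bolt]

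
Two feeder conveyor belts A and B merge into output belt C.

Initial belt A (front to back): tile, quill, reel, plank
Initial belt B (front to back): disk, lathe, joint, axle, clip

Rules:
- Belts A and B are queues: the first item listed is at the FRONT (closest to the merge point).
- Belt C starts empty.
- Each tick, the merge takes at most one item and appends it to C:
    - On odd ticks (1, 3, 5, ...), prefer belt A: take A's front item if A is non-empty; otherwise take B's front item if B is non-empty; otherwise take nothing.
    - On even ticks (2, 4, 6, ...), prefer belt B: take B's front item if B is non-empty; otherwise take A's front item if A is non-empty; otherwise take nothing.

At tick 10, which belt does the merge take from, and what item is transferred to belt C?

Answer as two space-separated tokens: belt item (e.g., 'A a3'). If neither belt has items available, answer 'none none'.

Answer: none none

Derivation:
Tick 1: prefer A, take tile from A; A=[quill,reel,plank] B=[disk,lathe,joint,axle,clip] C=[tile]
Tick 2: prefer B, take disk from B; A=[quill,reel,plank] B=[lathe,joint,axle,clip] C=[tile,disk]
Tick 3: prefer A, take quill from A; A=[reel,plank] B=[lathe,joint,axle,clip] C=[tile,disk,quill]
Tick 4: prefer B, take lathe from B; A=[reel,plank] B=[joint,axle,clip] C=[tile,disk,quill,lathe]
Tick 5: prefer A, take reel from A; A=[plank] B=[joint,axle,clip] C=[tile,disk,quill,lathe,reel]
Tick 6: prefer B, take joint from B; A=[plank] B=[axle,clip] C=[tile,disk,quill,lathe,reel,joint]
Tick 7: prefer A, take plank from A; A=[-] B=[axle,clip] C=[tile,disk,quill,lathe,reel,joint,plank]
Tick 8: prefer B, take axle from B; A=[-] B=[clip] C=[tile,disk,quill,lathe,reel,joint,plank,axle]
Tick 9: prefer A, take clip from B; A=[-] B=[-] C=[tile,disk,quill,lathe,reel,joint,plank,axle,clip]
Tick 10: prefer B, both empty, nothing taken; A=[-] B=[-] C=[tile,disk,quill,lathe,reel,joint,plank,axle,clip]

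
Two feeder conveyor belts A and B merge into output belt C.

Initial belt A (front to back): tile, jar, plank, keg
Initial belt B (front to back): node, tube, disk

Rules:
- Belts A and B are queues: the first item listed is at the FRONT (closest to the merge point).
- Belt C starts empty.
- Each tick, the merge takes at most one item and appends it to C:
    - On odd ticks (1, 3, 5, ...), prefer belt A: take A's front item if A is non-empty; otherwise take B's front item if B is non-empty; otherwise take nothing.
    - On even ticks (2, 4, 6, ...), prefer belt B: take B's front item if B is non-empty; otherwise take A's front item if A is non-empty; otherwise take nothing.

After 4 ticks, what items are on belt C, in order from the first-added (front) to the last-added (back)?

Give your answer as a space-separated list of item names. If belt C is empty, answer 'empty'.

Tick 1: prefer A, take tile from A; A=[jar,plank,keg] B=[node,tube,disk] C=[tile]
Tick 2: prefer B, take node from B; A=[jar,plank,keg] B=[tube,disk] C=[tile,node]
Tick 3: prefer A, take jar from A; A=[plank,keg] B=[tube,disk] C=[tile,node,jar]
Tick 4: prefer B, take tube from B; A=[plank,keg] B=[disk] C=[tile,node,jar,tube]

Answer: tile node jar tube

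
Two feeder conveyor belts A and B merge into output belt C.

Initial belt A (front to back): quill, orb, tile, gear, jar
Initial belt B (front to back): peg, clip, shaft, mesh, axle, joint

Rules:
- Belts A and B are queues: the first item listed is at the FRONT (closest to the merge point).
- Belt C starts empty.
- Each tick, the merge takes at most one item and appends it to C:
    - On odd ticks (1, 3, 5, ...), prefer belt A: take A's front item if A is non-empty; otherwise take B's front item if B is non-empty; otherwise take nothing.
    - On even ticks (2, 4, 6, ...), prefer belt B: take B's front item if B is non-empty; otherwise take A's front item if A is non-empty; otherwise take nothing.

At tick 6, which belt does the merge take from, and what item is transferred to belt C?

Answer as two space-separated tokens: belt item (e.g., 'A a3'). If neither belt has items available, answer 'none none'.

Tick 1: prefer A, take quill from A; A=[orb,tile,gear,jar] B=[peg,clip,shaft,mesh,axle,joint] C=[quill]
Tick 2: prefer B, take peg from B; A=[orb,tile,gear,jar] B=[clip,shaft,mesh,axle,joint] C=[quill,peg]
Tick 3: prefer A, take orb from A; A=[tile,gear,jar] B=[clip,shaft,mesh,axle,joint] C=[quill,peg,orb]
Tick 4: prefer B, take clip from B; A=[tile,gear,jar] B=[shaft,mesh,axle,joint] C=[quill,peg,orb,clip]
Tick 5: prefer A, take tile from A; A=[gear,jar] B=[shaft,mesh,axle,joint] C=[quill,peg,orb,clip,tile]
Tick 6: prefer B, take shaft from B; A=[gear,jar] B=[mesh,axle,joint] C=[quill,peg,orb,clip,tile,shaft]

Answer: B shaft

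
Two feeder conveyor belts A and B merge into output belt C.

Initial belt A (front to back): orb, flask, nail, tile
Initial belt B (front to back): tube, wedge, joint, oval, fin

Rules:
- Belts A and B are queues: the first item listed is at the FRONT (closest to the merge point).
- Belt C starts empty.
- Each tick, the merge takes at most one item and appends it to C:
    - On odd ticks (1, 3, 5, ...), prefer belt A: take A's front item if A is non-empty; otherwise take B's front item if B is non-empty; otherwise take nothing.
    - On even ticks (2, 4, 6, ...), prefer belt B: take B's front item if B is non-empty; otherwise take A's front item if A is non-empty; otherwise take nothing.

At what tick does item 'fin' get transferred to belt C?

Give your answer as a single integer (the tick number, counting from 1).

Answer: 9

Derivation:
Tick 1: prefer A, take orb from A; A=[flask,nail,tile] B=[tube,wedge,joint,oval,fin] C=[orb]
Tick 2: prefer B, take tube from B; A=[flask,nail,tile] B=[wedge,joint,oval,fin] C=[orb,tube]
Tick 3: prefer A, take flask from A; A=[nail,tile] B=[wedge,joint,oval,fin] C=[orb,tube,flask]
Tick 4: prefer B, take wedge from B; A=[nail,tile] B=[joint,oval,fin] C=[orb,tube,flask,wedge]
Tick 5: prefer A, take nail from A; A=[tile] B=[joint,oval,fin] C=[orb,tube,flask,wedge,nail]
Tick 6: prefer B, take joint from B; A=[tile] B=[oval,fin] C=[orb,tube,flask,wedge,nail,joint]
Tick 7: prefer A, take tile from A; A=[-] B=[oval,fin] C=[orb,tube,flask,wedge,nail,joint,tile]
Tick 8: prefer B, take oval from B; A=[-] B=[fin] C=[orb,tube,flask,wedge,nail,joint,tile,oval]
Tick 9: prefer A, take fin from B; A=[-] B=[-] C=[orb,tube,flask,wedge,nail,joint,tile,oval,fin]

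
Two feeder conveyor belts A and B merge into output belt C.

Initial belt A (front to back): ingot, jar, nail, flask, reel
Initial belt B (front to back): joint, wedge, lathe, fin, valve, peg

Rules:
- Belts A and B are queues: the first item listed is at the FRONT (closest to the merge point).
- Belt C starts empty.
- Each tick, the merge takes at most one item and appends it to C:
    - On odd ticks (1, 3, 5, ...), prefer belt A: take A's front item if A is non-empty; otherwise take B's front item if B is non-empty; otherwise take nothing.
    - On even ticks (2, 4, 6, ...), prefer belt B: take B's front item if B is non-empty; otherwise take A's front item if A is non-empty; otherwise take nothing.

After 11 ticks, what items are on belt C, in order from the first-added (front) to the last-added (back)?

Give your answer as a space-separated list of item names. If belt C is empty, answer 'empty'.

Answer: ingot joint jar wedge nail lathe flask fin reel valve peg

Derivation:
Tick 1: prefer A, take ingot from A; A=[jar,nail,flask,reel] B=[joint,wedge,lathe,fin,valve,peg] C=[ingot]
Tick 2: prefer B, take joint from B; A=[jar,nail,flask,reel] B=[wedge,lathe,fin,valve,peg] C=[ingot,joint]
Tick 3: prefer A, take jar from A; A=[nail,flask,reel] B=[wedge,lathe,fin,valve,peg] C=[ingot,joint,jar]
Tick 4: prefer B, take wedge from B; A=[nail,flask,reel] B=[lathe,fin,valve,peg] C=[ingot,joint,jar,wedge]
Tick 5: prefer A, take nail from A; A=[flask,reel] B=[lathe,fin,valve,peg] C=[ingot,joint,jar,wedge,nail]
Tick 6: prefer B, take lathe from B; A=[flask,reel] B=[fin,valve,peg] C=[ingot,joint,jar,wedge,nail,lathe]
Tick 7: prefer A, take flask from A; A=[reel] B=[fin,valve,peg] C=[ingot,joint,jar,wedge,nail,lathe,flask]
Tick 8: prefer B, take fin from B; A=[reel] B=[valve,peg] C=[ingot,joint,jar,wedge,nail,lathe,flask,fin]
Tick 9: prefer A, take reel from A; A=[-] B=[valve,peg] C=[ingot,joint,jar,wedge,nail,lathe,flask,fin,reel]
Tick 10: prefer B, take valve from B; A=[-] B=[peg] C=[ingot,joint,jar,wedge,nail,lathe,flask,fin,reel,valve]
Tick 11: prefer A, take peg from B; A=[-] B=[-] C=[ingot,joint,jar,wedge,nail,lathe,flask,fin,reel,valve,peg]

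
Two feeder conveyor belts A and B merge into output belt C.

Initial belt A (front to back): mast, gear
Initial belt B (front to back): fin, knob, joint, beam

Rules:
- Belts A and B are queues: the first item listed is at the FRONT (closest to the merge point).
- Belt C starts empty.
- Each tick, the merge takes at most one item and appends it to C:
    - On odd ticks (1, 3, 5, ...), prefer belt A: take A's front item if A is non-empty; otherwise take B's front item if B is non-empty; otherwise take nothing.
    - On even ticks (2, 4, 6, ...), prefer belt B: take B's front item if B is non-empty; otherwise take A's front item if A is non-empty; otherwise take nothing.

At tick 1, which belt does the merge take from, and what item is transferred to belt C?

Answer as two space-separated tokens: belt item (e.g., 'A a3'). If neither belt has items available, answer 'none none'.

Answer: A mast

Derivation:
Tick 1: prefer A, take mast from A; A=[gear] B=[fin,knob,joint,beam] C=[mast]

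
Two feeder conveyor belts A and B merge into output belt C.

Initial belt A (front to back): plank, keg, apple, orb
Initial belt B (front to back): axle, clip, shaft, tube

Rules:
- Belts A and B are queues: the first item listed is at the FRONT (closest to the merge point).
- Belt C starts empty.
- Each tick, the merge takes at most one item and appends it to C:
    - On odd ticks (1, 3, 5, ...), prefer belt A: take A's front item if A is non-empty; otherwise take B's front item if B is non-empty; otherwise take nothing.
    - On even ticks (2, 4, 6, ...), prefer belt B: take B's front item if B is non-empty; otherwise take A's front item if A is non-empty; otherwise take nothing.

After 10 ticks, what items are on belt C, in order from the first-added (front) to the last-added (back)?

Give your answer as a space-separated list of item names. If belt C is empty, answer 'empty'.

Answer: plank axle keg clip apple shaft orb tube

Derivation:
Tick 1: prefer A, take plank from A; A=[keg,apple,orb] B=[axle,clip,shaft,tube] C=[plank]
Tick 2: prefer B, take axle from B; A=[keg,apple,orb] B=[clip,shaft,tube] C=[plank,axle]
Tick 3: prefer A, take keg from A; A=[apple,orb] B=[clip,shaft,tube] C=[plank,axle,keg]
Tick 4: prefer B, take clip from B; A=[apple,orb] B=[shaft,tube] C=[plank,axle,keg,clip]
Tick 5: prefer A, take apple from A; A=[orb] B=[shaft,tube] C=[plank,axle,keg,clip,apple]
Tick 6: prefer B, take shaft from B; A=[orb] B=[tube] C=[plank,axle,keg,clip,apple,shaft]
Tick 7: prefer A, take orb from A; A=[-] B=[tube] C=[plank,axle,keg,clip,apple,shaft,orb]
Tick 8: prefer B, take tube from B; A=[-] B=[-] C=[plank,axle,keg,clip,apple,shaft,orb,tube]
Tick 9: prefer A, both empty, nothing taken; A=[-] B=[-] C=[plank,axle,keg,clip,apple,shaft,orb,tube]
Tick 10: prefer B, both empty, nothing taken; A=[-] B=[-] C=[plank,axle,keg,clip,apple,shaft,orb,tube]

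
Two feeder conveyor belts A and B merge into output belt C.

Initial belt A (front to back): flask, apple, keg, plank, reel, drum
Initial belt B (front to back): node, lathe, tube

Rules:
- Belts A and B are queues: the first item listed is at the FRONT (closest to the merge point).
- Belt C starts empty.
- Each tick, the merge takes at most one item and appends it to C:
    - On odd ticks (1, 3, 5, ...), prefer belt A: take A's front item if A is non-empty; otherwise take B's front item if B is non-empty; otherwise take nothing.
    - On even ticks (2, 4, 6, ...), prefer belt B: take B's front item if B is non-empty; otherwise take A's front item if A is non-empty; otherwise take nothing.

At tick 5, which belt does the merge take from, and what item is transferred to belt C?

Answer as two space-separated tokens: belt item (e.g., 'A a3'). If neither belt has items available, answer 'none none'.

Answer: A keg

Derivation:
Tick 1: prefer A, take flask from A; A=[apple,keg,plank,reel,drum] B=[node,lathe,tube] C=[flask]
Tick 2: prefer B, take node from B; A=[apple,keg,plank,reel,drum] B=[lathe,tube] C=[flask,node]
Tick 3: prefer A, take apple from A; A=[keg,plank,reel,drum] B=[lathe,tube] C=[flask,node,apple]
Tick 4: prefer B, take lathe from B; A=[keg,plank,reel,drum] B=[tube] C=[flask,node,apple,lathe]
Tick 5: prefer A, take keg from A; A=[plank,reel,drum] B=[tube] C=[flask,node,apple,lathe,keg]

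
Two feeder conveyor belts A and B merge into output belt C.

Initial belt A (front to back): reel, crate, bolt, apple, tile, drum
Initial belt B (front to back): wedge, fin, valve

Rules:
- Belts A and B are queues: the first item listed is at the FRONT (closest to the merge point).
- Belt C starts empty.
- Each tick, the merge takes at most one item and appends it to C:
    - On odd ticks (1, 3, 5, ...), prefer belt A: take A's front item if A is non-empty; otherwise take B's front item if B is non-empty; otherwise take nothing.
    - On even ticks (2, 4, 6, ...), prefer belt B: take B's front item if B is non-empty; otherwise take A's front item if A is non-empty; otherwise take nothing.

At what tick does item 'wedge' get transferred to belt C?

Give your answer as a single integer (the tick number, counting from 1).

Answer: 2

Derivation:
Tick 1: prefer A, take reel from A; A=[crate,bolt,apple,tile,drum] B=[wedge,fin,valve] C=[reel]
Tick 2: prefer B, take wedge from B; A=[crate,bolt,apple,tile,drum] B=[fin,valve] C=[reel,wedge]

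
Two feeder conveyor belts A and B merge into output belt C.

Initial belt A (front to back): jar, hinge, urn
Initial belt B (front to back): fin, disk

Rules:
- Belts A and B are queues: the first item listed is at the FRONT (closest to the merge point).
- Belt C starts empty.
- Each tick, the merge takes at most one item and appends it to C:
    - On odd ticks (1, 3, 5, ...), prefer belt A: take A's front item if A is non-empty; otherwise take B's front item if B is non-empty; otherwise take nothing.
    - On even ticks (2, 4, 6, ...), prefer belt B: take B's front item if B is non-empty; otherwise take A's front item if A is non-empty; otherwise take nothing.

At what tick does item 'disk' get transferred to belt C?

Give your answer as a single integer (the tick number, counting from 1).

Answer: 4

Derivation:
Tick 1: prefer A, take jar from A; A=[hinge,urn] B=[fin,disk] C=[jar]
Tick 2: prefer B, take fin from B; A=[hinge,urn] B=[disk] C=[jar,fin]
Tick 3: prefer A, take hinge from A; A=[urn] B=[disk] C=[jar,fin,hinge]
Tick 4: prefer B, take disk from B; A=[urn] B=[-] C=[jar,fin,hinge,disk]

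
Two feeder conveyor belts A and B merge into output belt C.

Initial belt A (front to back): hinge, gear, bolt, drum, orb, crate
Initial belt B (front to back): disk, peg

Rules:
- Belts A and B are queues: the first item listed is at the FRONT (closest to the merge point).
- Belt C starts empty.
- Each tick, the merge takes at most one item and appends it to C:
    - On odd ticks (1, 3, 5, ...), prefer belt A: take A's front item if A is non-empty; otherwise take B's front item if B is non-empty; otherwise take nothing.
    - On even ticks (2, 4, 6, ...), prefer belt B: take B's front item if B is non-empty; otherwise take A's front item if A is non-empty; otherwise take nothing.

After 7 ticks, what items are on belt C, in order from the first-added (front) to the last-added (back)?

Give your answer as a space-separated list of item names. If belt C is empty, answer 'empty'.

Answer: hinge disk gear peg bolt drum orb

Derivation:
Tick 1: prefer A, take hinge from A; A=[gear,bolt,drum,orb,crate] B=[disk,peg] C=[hinge]
Tick 2: prefer B, take disk from B; A=[gear,bolt,drum,orb,crate] B=[peg] C=[hinge,disk]
Tick 3: prefer A, take gear from A; A=[bolt,drum,orb,crate] B=[peg] C=[hinge,disk,gear]
Tick 4: prefer B, take peg from B; A=[bolt,drum,orb,crate] B=[-] C=[hinge,disk,gear,peg]
Tick 5: prefer A, take bolt from A; A=[drum,orb,crate] B=[-] C=[hinge,disk,gear,peg,bolt]
Tick 6: prefer B, take drum from A; A=[orb,crate] B=[-] C=[hinge,disk,gear,peg,bolt,drum]
Tick 7: prefer A, take orb from A; A=[crate] B=[-] C=[hinge,disk,gear,peg,bolt,drum,orb]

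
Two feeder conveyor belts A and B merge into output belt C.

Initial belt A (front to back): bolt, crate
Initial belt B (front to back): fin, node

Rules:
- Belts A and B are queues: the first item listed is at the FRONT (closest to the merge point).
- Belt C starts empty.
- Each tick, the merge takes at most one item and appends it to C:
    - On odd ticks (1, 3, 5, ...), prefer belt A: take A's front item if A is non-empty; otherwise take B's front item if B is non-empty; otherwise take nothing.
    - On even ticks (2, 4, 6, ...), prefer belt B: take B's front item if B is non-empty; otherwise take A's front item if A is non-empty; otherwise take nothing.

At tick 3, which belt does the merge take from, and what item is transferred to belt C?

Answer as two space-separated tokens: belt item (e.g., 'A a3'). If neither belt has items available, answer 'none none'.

Tick 1: prefer A, take bolt from A; A=[crate] B=[fin,node] C=[bolt]
Tick 2: prefer B, take fin from B; A=[crate] B=[node] C=[bolt,fin]
Tick 3: prefer A, take crate from A; A=[-] B=[node] C=[bolt,fin,crate]

Answer: A crate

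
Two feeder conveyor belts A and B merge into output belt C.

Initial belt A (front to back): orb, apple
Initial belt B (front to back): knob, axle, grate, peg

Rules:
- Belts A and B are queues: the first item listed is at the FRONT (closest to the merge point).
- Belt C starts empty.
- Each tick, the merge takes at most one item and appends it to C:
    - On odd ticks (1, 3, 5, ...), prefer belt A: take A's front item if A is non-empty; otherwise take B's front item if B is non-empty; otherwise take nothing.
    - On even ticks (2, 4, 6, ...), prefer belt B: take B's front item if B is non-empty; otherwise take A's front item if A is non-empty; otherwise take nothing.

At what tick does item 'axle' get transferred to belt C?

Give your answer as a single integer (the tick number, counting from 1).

Answer: 4

Derivation:
Tick 1: prefer A, take orb from A; A=[apple] B=[knob,axle,grate,peg] C=[orb]
Tick 2: prefer B, take knob from B; A=[apple] B=[axle,grate,peg] C=[orb,knob]
Tick 3: prefer A, take apple from A; A=[-] B=[axle,grate,peg] C=[orb,knob,apple]
Tick 4: prefer B, take axle from B; A=[-] B=[grate,peg] C=[orb,knob,apple,axle]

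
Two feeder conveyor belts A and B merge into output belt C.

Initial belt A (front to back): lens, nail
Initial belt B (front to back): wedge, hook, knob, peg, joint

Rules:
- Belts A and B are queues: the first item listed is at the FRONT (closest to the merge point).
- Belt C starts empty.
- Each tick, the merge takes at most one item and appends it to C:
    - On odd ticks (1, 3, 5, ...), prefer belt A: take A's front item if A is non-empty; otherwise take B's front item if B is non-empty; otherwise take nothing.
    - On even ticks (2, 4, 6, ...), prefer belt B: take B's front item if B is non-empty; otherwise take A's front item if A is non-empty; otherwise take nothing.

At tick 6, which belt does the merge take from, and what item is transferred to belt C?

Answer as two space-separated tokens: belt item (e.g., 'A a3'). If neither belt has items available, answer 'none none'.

Answer: B peg

Derivation:
Tick 1: prefer A, take lens from A; A=[nail] B=[wedge,hook,knob,peg,joint] C=[lens]
Tick 2: prefer B, take wedge from B; A=[nail] B=[hook,knob,peg,joint] C=[lens,wedge]
Tick 3: prefer A, take nail from A; A=[-] B=[hook,knob,peg,joint] C=[lens,wedge,nail]
Tick 4: prefer B, take hook from B; A=[-] B=[knob,peg,joint] C=[lens,wedge,nail,hook]
Tick 5: prefer A, take knob from B; A=[-] B=[peg,joint] C=[lens,wedge,nail,hook,knob]
Tick 6: prefer B, take peg from B; A=[-] B=[joint] C=[lens,wedge,nail,hook,knob,peg]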